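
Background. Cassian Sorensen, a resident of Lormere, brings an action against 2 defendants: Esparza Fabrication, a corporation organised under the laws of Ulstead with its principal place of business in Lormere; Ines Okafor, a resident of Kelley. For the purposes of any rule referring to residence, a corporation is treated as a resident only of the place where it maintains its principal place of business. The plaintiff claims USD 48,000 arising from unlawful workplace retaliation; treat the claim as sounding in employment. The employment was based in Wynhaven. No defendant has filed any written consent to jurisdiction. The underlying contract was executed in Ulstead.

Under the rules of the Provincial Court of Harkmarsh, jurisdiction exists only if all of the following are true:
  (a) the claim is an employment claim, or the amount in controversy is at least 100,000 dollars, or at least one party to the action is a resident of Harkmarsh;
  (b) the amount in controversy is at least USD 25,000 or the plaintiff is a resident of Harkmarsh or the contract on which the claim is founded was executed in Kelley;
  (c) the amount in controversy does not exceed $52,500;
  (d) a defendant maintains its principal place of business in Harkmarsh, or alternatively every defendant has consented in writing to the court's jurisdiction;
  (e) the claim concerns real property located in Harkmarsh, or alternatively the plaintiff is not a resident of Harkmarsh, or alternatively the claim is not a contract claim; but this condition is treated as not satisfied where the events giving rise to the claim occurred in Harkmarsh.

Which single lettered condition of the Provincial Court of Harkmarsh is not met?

The Provincial Court of Harkmarsh:
  (a) The claim is an employment claim, so one alternative holds. Condition met.
  (b) The amount in controversy is 48,000 dollars, which meets the 25,000 dollars floor, which satisfies one of the alternatives. Met.
  (c) The amount in controversy is USD 48,000, within the 52,500 dollars ceiling. Met.
  (d) The corporate defendant(s) have their principal place of business in Lormere, not Harkmarsh; no such written consent has been filed — none of the alternatives is met. Not met.
  (e) The plaintiff resides in Lormere, which is not Harkmarsh, so this disjunct is met. The carve-out does not apply: the operative events occurred in Wynhaven, not Harkmarsh. Condition met.
Only condition (d) fails.

(d)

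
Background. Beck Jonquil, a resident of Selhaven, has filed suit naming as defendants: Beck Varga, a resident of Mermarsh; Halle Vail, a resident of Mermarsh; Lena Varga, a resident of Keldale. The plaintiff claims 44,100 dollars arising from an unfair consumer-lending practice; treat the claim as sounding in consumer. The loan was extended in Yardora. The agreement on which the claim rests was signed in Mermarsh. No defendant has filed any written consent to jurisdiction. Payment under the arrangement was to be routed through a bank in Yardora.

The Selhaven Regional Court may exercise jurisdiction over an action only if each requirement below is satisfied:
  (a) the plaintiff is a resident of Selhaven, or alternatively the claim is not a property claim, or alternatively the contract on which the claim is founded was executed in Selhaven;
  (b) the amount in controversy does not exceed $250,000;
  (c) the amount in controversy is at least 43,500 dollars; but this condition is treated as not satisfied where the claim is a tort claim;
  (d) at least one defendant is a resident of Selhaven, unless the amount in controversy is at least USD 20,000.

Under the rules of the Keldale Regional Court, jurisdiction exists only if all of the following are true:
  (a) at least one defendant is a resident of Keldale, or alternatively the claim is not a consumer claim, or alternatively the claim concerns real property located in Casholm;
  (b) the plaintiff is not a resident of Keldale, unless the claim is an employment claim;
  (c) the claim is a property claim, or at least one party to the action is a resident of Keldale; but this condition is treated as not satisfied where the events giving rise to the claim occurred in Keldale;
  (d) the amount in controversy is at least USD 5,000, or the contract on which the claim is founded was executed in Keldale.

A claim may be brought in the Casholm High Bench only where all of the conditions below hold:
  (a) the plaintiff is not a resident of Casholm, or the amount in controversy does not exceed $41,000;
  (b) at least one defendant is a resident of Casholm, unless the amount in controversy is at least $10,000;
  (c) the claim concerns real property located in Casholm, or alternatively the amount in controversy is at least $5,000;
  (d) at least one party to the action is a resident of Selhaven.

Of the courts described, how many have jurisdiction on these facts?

3

The Selhaven Regional Court:
  (a) The plaintiff resides in Selhaven, so this disjunct is met. Met.
  (b) The amount in controversy is 44,100 dollars, within the USD 250,000 ceiling. Met.
  (c) The amount in controversy is USD 44,100, which meets the $43,500 floor. And the carve-out is inapplicable — the claim is a consumer claim, not a tort claim. Satisfied.
  (d) No defendant resides in Selhaven (they reside in Mermarsh, Mermarsh, Keldale). However, the amount in controversy is USD 44,100, which meets the USD 20,000 floor, so the 'unless' proviso supplies this condition. Condition met.
  → Every requirement is satisfied — jurisdiction.
The Keldale Regional Court:
  (a) Lena Varga resides in Keldale, so one alternative holds. Met.
  (b) The plaintiff resides in Selhaven, which is not Keldale. Met.
  (c) Lena Varga resides in Keldale, so this disjunct is met. The exception is not triggered, since the operative events occurred in Yardora, not Keldale. Satisfied.
  (d) The amount in controversy is USD 44,100, which meets the 5,000 dollars floor, so one alternative holds. Condition met.
  → The court has jurisdiction.
The Casholm High Bench:
  (a) The plaintiff resides in Selhaven, which is not Casholm, so one alternative holds. Satisfied.
  (b) No defendant resides in Casholm (they reside in Mermarsh, Mermarsh, Keldale). The proviso rescues it, though: the amount in controversy is USD 44,100, which meets the $10,000 floor. Met.
  (c) The amount in controversy is 44,100 dollars, which meets the USD 5,000 floor, so one alternative holds. Met.
  (d) Beck Jonquil resides in Selhaven. Condition met.
  → Jurisdiction lies.
Courts with jurisdiction: the Selhaven Regional Court, the Keldale Regional Court, the Casholm High Bench — 3 in total.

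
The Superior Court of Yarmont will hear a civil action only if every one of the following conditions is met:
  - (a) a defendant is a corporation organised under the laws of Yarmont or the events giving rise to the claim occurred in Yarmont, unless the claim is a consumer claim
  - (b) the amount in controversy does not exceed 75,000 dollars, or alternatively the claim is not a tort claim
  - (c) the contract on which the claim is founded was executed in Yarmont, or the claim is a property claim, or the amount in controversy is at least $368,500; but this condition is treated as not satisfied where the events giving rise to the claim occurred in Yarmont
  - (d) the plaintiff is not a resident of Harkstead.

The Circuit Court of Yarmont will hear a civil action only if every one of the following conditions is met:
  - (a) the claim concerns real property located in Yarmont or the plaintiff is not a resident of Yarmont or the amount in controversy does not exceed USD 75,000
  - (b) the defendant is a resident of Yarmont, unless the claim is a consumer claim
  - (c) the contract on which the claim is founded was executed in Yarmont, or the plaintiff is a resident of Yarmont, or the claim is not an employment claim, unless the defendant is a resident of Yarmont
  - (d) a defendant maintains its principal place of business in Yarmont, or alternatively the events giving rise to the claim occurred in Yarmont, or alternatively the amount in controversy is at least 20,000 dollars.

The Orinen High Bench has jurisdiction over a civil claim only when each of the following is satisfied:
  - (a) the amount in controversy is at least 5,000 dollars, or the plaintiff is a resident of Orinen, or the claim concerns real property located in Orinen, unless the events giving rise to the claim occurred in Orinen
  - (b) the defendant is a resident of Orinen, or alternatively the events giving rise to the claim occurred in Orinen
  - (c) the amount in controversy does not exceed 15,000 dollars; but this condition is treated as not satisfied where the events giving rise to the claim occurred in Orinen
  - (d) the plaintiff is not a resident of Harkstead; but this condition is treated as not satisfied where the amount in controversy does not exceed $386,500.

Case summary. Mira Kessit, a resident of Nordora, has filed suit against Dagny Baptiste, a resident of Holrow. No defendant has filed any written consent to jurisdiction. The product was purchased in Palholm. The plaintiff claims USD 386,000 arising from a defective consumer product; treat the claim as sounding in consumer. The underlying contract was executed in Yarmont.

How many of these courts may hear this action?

The Superior Court of Yarmont:
  (a) No defendant is a corporation; the operative events occurred in Palholm, not Yarmont — none of the alternatives is met. But the claim is a consumer claim, and the 'unless' clause therefore excuses the requirement. Satisfied.
  (b) The claim is a consumer claim, not a tort claim, so this disjunct is met. Condition met.
  (c) The contract was executed in Yarmont, so this disjunct is met. The exception is not triggered, since the operative events occurred in Palholm, not Yarmont. Satisfied.
  (d) The plaintiff resides in Nordora, which is not Harkstead. Met.
  → Every requirement is satisfied — jurisdiction.
The Circuit Court of Yarmont:
  (a) The plaintiff resides in Nordora, which is not Yarmont, so one alternative holds. Met.
  (b) The defendant resides in Holrow, not Yarmont. However, the claim is a consumer claim, so the 'unless' proviso supplies this condition. Satisfied.
  (c) The contract was executed in Yarmont, which satisfies one of the alternatives. Met.
  (d) The amount in controversy is $386,000, which meets the 20,000 dollars floor, which satisfies one of the alternatives. Condition met.
  → All conditions met; jurisdiction exists.
The Orinen High Bench:
  (a) The amount in controversy is $386,000, which meets the 5,000 dollars floor, which satisfies one of the alternatives. Satisfied.
  (b) The defendant resides in Holrow, not Orinen; the operative events occurred in Palholm, not Orinen — no alternative holds. Not met.
  (c) The amount in controversy is 386,000 dollars, above the $15,000 ceiling. Fails.
  (d) The plaintiff resides in Nordora, which is not Harkstead. However, the amount in controversy is 386,000 dollars, within the $386,500 ceiling, which falls within the stated exception and so defeats the condition. Condition not met.
  → The court lacks jurisdiction.
Courts with jurisdiction: the Superior Court of Yarmont, the Circuit Court of Yarmont — 2 in total.

2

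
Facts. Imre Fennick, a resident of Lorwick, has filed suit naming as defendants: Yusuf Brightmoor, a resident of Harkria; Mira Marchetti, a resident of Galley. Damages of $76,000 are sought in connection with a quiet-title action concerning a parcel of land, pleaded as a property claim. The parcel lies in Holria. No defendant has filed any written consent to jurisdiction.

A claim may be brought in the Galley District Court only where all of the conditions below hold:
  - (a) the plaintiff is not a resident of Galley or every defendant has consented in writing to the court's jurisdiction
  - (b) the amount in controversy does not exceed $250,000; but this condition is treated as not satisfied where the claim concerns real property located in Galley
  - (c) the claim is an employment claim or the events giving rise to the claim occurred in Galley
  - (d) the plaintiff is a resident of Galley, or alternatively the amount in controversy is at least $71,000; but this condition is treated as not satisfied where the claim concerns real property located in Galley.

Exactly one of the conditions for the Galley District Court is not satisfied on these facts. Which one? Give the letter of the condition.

(c)

The Galley District Court:
  (a) The plaintiff resides in Lorwick, which is not Galley, so one alternative holds. Satisfied.
  (b) The amount in controversy is USD 76,000, within the 250,000 dollars ceiling. The exception is not triggered, since the property lies in Holria, not Galley. Satisfied.
  (c) The claim is a property claim, not an employment claim; the operative events occurred in Holria, not Galley — every alternative fails. Not satisfied.
  (d) The amount in controversy is 76,000 dollars, which meets the USD 71,000 floor, so one alternative holds. And the carve-out is inapplicable — the property lies in Holria, not Galley. Condition met.
Only condition (c) fails.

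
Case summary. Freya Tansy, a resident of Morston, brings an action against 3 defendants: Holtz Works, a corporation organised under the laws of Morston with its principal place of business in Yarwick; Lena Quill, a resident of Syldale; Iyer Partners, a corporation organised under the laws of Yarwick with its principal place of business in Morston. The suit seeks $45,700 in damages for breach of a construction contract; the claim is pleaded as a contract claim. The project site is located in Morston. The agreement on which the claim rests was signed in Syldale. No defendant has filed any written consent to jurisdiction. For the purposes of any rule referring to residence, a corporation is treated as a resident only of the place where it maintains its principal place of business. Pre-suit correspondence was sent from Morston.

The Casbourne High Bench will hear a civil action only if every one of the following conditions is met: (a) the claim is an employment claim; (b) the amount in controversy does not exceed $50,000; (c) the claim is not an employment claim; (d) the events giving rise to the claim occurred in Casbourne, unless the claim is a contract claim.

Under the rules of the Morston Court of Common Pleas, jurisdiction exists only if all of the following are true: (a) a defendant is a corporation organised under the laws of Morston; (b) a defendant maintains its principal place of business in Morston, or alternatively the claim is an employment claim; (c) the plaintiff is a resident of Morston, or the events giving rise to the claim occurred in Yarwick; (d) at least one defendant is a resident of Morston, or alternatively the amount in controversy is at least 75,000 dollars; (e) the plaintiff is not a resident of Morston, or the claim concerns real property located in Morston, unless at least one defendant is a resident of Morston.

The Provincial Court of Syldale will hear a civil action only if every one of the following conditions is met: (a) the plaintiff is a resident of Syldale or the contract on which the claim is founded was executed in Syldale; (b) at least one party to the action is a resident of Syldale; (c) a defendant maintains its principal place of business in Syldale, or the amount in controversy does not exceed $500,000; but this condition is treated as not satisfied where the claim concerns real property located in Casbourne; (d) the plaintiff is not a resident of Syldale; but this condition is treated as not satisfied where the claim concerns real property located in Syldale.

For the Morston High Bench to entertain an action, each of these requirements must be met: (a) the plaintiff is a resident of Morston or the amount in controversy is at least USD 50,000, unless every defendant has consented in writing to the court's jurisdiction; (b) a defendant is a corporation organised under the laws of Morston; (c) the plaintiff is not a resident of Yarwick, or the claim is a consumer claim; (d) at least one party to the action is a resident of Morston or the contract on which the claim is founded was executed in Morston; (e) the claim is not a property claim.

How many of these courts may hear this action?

The Casbourne High Bench:
  (a) The claim is a contract claim, not an employment claim. Condition not met.
  (b) The amount in controversy is USD 45,700, within the 50,000 dollars ceiling. Satisfied.
  (c) The claim is a contract claim, not an employment claim. Condition met.
  (d) The operative events occurred in Morston, not Casbourne. However, the claim is a contract claim, so the 'unless' proviso supplies this condition. Condition met.
  → No jurisdiction.
The Morston Court of Common Pleas:
  (a) Holtz Works is organised under the laws of Morston. Satisfied.
  (b) Iyer Partners has its principal place of business in Morston, so this disjunct is met. Condition met.
  (c) The plaintiff resides in Morston — that alternative is enough. Satisfied.
  (d) Iyer Partners resides in Morston, which satisfies one of the alternatives. Condition met.
  (e) The plaintiff resides in Morston; the claim does not concern real property — every alternative fails. However, Iyer Partners resides in Morston, so the 'unless' proviso supplies this condition. Met.
  → The court has jurisdiction.
The Provincial Court of Syldale:
  (a) The contract was executed in Syldale — that alternative is enough. Satisfied.
  (b) Lena Quill resides in Syldale. Met.
  (c) The amount in controversy is USD 45,700, within the 500,000 dollars ceiling, which satisfies one of the alternatives. And the carve-out is inapplicable — the claim does not concern real property. Met.
  (d) The plaintiff resides in Morston, which is not Syldale. The exception is not triggered, since the claim does not concern real property. Condition met.
  → The court has jurisdiction.
The Morston High Bench:
  (a) The plaintiff resides in Morston, so one alternative holds. Condition met.
  (b) Holtz Works is organised under the laws of Morston. Condition met.
  (c) The plaintiff resides in Morston, which is not Yarwick, which satisfies one of the alternatives. Condition met.
  (d) Freya Tansy resides in Morston, so this disjunct is met. Satisfied.
  (e) The claim is a contract claim, not a property claim. Met.
  → All conditions met; jurisdiction exists.
Courts with jurisdiction: the Morston Court of Common Pleas, the Provincial Court of Syldale, the Morston High Bench — 3 in total.

3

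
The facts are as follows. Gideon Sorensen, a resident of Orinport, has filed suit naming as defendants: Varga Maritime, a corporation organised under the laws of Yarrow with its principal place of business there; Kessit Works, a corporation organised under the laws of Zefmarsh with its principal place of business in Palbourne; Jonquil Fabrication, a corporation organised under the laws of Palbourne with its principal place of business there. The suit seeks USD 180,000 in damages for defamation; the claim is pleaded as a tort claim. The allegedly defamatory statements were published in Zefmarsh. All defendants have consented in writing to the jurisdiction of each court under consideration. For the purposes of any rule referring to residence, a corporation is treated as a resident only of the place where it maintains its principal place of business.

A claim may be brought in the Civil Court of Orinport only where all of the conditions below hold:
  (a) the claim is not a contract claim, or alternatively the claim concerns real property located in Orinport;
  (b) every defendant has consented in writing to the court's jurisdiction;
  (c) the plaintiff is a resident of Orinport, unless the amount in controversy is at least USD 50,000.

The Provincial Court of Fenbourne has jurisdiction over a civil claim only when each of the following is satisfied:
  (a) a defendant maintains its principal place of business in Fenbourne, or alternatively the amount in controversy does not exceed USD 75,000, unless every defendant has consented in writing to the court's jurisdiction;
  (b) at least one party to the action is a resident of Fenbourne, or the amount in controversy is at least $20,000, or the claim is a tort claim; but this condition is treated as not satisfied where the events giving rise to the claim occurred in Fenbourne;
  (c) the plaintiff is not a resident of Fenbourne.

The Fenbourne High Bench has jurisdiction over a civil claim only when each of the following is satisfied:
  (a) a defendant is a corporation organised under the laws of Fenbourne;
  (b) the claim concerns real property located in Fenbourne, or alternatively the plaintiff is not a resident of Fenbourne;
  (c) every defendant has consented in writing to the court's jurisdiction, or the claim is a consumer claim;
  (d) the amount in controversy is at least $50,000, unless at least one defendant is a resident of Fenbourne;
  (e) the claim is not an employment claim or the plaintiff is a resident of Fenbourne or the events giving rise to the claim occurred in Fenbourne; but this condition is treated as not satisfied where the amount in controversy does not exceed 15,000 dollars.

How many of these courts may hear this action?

2

The Civil Court of Orinport:
  (a) The claim is a tort claim, not a contract claim, so this disjunct is met. Satisfied.
  (b) Every defendant has filed written consent. Condition met.
  (c) The plaintiff resides in Orinport. Met.
  → Jurisdiction lies.
The Provincial Court of Fenbourne:
  (a) The corporate defendant(s) have their principal place of business in Palbourne, Yarrow, not Fenbourne; the amount in controversy is USD 180,000, above the 75,000 dollars ceiling — none of the alternatives is met. However, every defendant has filed written consent, so the 'unless' proviso supplies this condition. Met.
  (b) The amount in controversy is USD 180,000, which meets the 20,000 dollars floor, so one alternative holds. The carve-out does not apply: the operative events occurred in Zefmarsh, not Fenbourne. Satisfied.
  (c) The plaintiff resides in Orinport, which is not Fenbourne. Met.
  → The court has jurisdiction.
The Fenbourne High Bench:
  (a) The corporate defendant(s) are organised in Palbourne, Yarrow, Zefmarsh, not Fenbourne. Condition not met.
  (b) The plaintiff resides in Orinport, which is not Fenbourne, which satisfies one of the alternatives. Condition met.
  (c) Every defendant has filed written consent, which satisfies one of the alternatives. Satisfied.
  (d) The amount in controversy is 180,000 dollars, which meets the $50,000 floor. Satisfied.
  (e) The claim is a tort claim, not an employment claim, so this disjunct is met. And the carve-out is inapplicable — the amount in controversy is $180,000, above the USD 15,000 ceiling. Condition met.
  → The court lacks jurisdiction.
Courts with jurisdiction: the Civil Court of Orinport, the Provincial Court of Fenbourne — 2 in total.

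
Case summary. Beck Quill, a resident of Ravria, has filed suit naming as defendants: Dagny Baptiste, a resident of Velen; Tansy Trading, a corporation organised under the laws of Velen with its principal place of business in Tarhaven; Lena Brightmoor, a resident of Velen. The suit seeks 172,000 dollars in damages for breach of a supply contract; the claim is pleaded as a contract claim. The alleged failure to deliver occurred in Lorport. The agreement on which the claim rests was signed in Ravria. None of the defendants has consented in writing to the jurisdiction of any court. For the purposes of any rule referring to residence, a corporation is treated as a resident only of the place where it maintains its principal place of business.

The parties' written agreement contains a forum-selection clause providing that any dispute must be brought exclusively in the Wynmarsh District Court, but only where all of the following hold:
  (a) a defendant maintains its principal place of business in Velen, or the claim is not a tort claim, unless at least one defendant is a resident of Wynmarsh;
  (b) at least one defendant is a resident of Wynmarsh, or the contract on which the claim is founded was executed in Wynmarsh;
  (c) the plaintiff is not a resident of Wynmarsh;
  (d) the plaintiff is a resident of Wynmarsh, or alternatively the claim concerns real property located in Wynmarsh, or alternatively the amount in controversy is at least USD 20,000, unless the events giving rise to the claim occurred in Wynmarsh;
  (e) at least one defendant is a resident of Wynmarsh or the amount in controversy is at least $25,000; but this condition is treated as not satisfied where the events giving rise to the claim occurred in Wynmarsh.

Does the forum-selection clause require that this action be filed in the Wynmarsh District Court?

The Wynmarsh District Court:
  (a) The claim is a contract claim, not a tort claim, which satisfies one of the alternatives. Condition met.
  (b) No defendant resides in Wynmarsh (they reside in Velen, Tarhaven, Velen); the contract was executed in Ravria, not Wynmarsh — no alternative holds. Not satisfied.
  (c) The plaintiff resides in Ravria, which is not Wynmarsh. Met.
  (d) The amount in controversy is USD 172,000, which meets the USD 20,000 floor, which satisfies one of the alternatives. Satisfied.
  (e) The amount in controversy is USD 172,000, which meets the USD 25,000 floor, so one alternative holds. And the carve-out is inapplicable — the operative events occurred in Lorport, not Wynmarsh. Met.
  → The clause does not apply.

No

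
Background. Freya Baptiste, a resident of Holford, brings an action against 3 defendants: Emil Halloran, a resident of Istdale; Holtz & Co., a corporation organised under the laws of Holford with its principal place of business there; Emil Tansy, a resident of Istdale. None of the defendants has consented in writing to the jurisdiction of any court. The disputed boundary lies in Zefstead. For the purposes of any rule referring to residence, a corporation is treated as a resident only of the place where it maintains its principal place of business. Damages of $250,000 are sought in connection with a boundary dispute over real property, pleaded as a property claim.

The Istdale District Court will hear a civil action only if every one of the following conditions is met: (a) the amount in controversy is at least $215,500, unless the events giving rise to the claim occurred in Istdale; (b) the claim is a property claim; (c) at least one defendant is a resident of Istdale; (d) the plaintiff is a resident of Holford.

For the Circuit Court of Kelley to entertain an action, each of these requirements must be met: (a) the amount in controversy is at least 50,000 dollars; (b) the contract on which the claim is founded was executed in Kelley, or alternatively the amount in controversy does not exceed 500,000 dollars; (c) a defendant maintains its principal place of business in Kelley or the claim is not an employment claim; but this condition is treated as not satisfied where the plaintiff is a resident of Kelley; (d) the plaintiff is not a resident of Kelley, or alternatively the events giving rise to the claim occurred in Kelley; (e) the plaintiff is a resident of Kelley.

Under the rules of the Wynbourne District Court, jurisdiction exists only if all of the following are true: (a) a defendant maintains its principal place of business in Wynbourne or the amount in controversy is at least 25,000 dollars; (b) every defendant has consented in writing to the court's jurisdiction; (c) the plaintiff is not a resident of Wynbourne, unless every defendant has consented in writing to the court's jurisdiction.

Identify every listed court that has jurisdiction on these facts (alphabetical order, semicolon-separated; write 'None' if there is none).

the Istdale District Court

The Istdale District Court:
  (a) The amount in controversy is $250,000, which meets the $215,500 floor. Met.
  (b) The claim is a property claim. Condition met.
  (c) Emil Halloran resides in Istdale. Condition met.
  (d) The plaintiff resides in Holford. Satisfied.
  → The court has jurisdiction.
The Circuit Court of Kelley:
  (a) The amount in controversy is $250,000, which meets the $50,000 floor. Condition met.
  (b) The amount in controversy is USD 250,000, within the 500,000 dollars ceiling, so one alternative holds. Met.
  (c) The claim is a property claim, not an employment claim, so one alternative holds. And the carve-out is inapplicable — the plaintiff resides in Holford, not Kelley. Satisfied.
  (d) The plaintiff resides in Holford, which is not Kelley, so this disjunct is met. Condition met.
  (e) The plaintiff resides in Holford, not Kelley. Not met.
  → At least one condition fails; no jurisdiction.
The Wynbourne District Court:
  (a) The amount in controversy is $250,000, which meets the USD 25,000 floor, which satisfies one of the alternatives. Satisfied.
  (b) No such written consent has been filed. Not met.
  (c) The plaintiff resides in Holford, which is not Wynbourne. Condition met.
  → No jurisdiction.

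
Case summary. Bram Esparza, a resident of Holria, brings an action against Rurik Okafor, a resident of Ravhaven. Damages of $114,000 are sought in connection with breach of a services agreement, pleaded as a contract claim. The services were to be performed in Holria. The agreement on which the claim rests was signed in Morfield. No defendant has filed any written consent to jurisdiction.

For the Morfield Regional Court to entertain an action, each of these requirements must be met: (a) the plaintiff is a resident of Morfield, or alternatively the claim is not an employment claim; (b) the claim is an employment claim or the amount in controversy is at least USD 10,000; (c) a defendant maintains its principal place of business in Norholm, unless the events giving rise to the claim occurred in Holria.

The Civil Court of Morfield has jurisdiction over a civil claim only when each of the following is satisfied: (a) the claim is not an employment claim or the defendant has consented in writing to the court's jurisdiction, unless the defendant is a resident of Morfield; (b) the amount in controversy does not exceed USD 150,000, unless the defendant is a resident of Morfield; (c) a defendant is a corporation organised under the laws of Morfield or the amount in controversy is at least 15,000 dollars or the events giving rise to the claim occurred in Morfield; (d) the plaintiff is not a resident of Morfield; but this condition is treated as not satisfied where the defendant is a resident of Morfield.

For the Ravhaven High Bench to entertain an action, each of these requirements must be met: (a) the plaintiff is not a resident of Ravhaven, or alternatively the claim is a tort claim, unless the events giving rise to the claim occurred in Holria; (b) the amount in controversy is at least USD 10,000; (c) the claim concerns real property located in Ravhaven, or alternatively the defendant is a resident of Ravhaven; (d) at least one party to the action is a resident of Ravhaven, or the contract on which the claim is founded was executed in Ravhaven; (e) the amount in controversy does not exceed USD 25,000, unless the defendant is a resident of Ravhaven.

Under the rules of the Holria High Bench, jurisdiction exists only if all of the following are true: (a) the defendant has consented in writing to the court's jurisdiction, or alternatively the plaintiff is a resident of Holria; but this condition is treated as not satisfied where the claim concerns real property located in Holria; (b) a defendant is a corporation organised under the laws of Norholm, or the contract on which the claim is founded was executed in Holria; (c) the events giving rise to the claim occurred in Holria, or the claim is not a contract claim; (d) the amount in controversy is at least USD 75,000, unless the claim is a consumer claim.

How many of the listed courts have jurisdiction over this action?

The Morfield Regional Court:
  (a) The claim is a contract claim, not an employment claim, which satisfies one of the alternatives. Condition met.
  (b) The amount in controversy is $114,000, which meets the $10,000 floor, which satisfies one of the alternatives. Satisfied.
  (c) No defendant is a corporation. However, the operative events occurred in Holria, so the 'unless' proviso supplies this condition. Condition met.
  → Jurisdiction lies.
The Civil Court of Morfield:
  (a) The claim is a contract claim, not an employment claim, which satisfies one of the alternatives. Met.
  (b) The amount in controversy is $114,000, within the USD 150,000 ceiling. Met.
  (c) The amount in controversy is $114,000, which meets the USD 15,000 floor, so this disjunct is met. Condition met.
  (d) The plaintiff resides in Holria, which is not Morfield. The exception is not triggered, since the defendant resides in Ravhaven, not Morfield. Satisfied.
  → Jurisdiction lies.
The Ravhaven High Bench:
  (a) The plaintiff resides in Holria, which is not Ravhaven — that alternative is enough. Condition met.
  (b) The amount in controversy is 114,000 dollars, which meets the USD 10,000 floor. Condition met.
  (c) The defendant resides in Ravhaven — that alternative is enough. Met.
  (d) Rurik Okafor resides in Ravhaven, so one alternative holds. Met.
  (e) The amount in controversy is 114,000 dollars, above the $25,000 ceiling. But the defendant resides in Ravhaven, and the 'unless' clause therefore excuses the requirement. Satisfied.
  → Jurisdiction lies.
The Holria High Bench:
  (a) The plaintiff resides in Holria, so one alternative holds. The carve-out does not apply: the claim does not concern real property. Satisfied.
  (b) No defendant is a corporation; the contract was executed in Morfield, not Holria — none of the alternatives is met. Condition not met.
  (c) The operative events occurred in Holria, so this disjunct is met. Met.
  (d) The amount in controversy is 114,000 dollars, which meets the USD 75,000 floor. Satisfied.
  → At least one condition fails; no jurisdiction.
Courts with jurisdiction: the Morfield Regional Court, the Civil Court of Morfield, the Ravhaven High Bench — 3 in total.

3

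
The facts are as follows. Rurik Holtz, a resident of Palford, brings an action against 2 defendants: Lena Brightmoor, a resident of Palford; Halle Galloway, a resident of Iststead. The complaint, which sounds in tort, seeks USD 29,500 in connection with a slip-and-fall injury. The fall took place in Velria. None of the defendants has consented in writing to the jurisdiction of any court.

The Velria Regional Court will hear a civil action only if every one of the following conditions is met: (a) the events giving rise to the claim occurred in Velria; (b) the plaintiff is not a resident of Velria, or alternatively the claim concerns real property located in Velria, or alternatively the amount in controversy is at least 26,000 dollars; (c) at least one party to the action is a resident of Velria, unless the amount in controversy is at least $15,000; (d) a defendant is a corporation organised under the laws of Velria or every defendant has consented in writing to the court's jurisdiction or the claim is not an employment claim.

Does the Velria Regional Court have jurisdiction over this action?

The Velria Regional Court:
  (a) The operative events occurred in Velria. Satisfied.
  (b) The plaintiff resides in Palford, which is not Velria, so this disjunct is met. Satisfied.
  (c) No party resides in Velria. But the amount in controversy is USD 29,500, which meets the 15,000 dollars floor, and the 'unless' clause therefore excuses the requirement. Condition met.
  (d) The claim is a tort claim, not an employment claim, so one alternative holds. Condition met.
  → Every requirement is satisfied — jurisdiction.

Yes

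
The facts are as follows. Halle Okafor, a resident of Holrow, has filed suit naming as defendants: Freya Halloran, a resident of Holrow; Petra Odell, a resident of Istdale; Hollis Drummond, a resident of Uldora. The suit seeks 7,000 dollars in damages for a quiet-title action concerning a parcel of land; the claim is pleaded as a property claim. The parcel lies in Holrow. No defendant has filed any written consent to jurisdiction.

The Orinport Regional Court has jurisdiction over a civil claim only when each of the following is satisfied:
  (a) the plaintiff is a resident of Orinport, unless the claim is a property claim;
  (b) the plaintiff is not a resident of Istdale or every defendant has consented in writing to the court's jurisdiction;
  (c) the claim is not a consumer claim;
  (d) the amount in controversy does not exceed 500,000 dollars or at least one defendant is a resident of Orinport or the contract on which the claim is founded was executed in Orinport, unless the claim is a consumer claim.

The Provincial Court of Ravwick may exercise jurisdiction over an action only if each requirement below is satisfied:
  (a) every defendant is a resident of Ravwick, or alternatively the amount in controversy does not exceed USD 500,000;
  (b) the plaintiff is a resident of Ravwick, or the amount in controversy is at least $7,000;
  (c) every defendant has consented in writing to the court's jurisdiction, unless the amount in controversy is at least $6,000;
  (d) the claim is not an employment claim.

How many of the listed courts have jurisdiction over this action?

The Orinport Regional Court:
  (a) The plaintiff resides in Holrow, not Orinport. However, the claim is a property claim, so the 'unless' proviso supplies this condition. Met.
  (b) The plaintiff resides in Holrow, which is not Istdale, so one alternative holds. Satisfied.
  (c) The claim is a property claim, not a consumer claim. Satisfied.
  (d) The amount in controversy is USD 7,000, within the 500,000 dollars ceiling, so one alternative holds. Met.
  → All conditions met; jurisdiction exists.
The Provincial Court of Ravwick:
  (a) The amount in controversy is USD 7,000, within the USD 500,000 ceiling — that alternative is enough. Met.
  (b) The amount in controversy is USD 7,000, which meets the 7,000 dollars floor, which satisfies one of the alternatives. Satisfied.
  (c) No such written consent has been filed. The proviso rescues it, though: the amount in controversy is USD 7,000, which meets the 6,000 dollars floor. Satisfied.
  (d) The claim is a property claim, not an employment claim. Met.
  → All conditions met; jurisdiction exists.
Courts with jurisdiction: the Orinport Regional Court, the Provincial Court of Ravwick — 2 in total.

2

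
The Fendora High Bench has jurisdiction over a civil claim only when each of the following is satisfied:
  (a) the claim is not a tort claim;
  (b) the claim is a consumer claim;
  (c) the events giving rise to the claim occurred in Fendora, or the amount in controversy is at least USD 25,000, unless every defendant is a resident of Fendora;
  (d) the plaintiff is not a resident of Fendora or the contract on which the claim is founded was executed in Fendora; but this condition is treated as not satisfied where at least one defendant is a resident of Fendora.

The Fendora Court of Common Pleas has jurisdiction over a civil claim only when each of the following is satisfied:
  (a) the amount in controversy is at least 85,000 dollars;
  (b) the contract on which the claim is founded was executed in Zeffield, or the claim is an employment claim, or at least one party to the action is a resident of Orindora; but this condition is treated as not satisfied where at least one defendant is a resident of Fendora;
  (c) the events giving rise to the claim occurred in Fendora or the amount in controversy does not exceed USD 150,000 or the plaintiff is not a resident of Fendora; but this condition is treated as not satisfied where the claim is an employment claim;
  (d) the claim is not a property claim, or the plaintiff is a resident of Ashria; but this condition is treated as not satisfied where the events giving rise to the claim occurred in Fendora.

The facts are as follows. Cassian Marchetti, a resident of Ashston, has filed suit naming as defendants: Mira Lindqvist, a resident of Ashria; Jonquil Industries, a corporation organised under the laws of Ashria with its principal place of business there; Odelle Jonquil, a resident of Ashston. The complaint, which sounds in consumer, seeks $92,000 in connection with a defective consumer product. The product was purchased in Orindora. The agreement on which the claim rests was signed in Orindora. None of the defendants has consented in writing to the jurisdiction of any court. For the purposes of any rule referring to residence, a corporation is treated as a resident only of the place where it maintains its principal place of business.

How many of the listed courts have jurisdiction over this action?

1

The Fendora High Bench:
  (a) The claim is a consumer claim, not a tort claim. Condition met.
  (b) The claim is a consumer claim. Satisfied.
  (c) The amount in controversy is 92,000 dollars, which meets the $25,000 floor, which satisfies one of the alternatives. Satisfied.
  (d) The plaintiff resides in Ashston, which is not Fendora, so one alternative holds. And the carve-out is inapplicable — no defendant resides in Fendora (they reside in Ashria, Ashria, Ashston). Met.
  → The court has jurisdiction.
The Fendora Court of Common Pleas:
  (a) The amount in controversy is $92,000, which meets the USD 85,000 floor. Satisfied.
  (b) The contract was executed in Orindora, not Zeffield; the claim is a consumer claim, not an employment claim; no party resides in Orindora — every alternative fails. Not met.
  (c) The amount in controversy is USD 92,000, within the $150,000 ceiling — that alternative is enough. The exception is not triggered, since the claim is a consumer claim, not an employment claim. Condition met.
  (d) The claim is a consumer claim, not a property claim, so this disjunct is met. The carve-out does not apply: the operative events occurred in Orindora, not Fendora. Satisfied.
  → No jurisdiction.
Courts with jurisdiction: the Fendora High Bench — 1 in total.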